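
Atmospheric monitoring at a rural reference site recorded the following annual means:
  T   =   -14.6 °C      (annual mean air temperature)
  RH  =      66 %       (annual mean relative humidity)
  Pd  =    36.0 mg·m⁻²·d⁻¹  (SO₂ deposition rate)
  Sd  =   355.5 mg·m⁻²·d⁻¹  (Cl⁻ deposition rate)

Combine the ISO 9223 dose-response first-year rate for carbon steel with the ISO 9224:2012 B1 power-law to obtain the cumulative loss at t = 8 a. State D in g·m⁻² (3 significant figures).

D(8) = 471 g·m⁻²

carbon steel: T≤10 °C ⇒ hinge +0.150·(-14.6−10) = -3.6900
  sulphur-dioxide contribution → 1.067 μm/a
  chloride contribution → 19.16 μm/a
  ⇒ r_corr(carbon steel) = 20.23 μm/a
ISO 9224: D(t) = r_corr · t^b with b = 0.523 (carbon steel, B1)
  D(8) = 20.23 × 8^0.523 = 20.23 × 2.967 = 60.01 μm
  Mass loss = 60.01 μm × 7.85 g/cm³ = 471.1 g·m⁻²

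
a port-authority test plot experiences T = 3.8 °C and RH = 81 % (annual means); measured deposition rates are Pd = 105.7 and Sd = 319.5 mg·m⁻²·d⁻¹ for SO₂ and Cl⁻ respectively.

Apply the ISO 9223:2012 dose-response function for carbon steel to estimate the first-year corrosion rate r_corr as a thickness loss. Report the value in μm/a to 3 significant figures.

carbon steel: f(T) = +0.150·(T−10) [T≤10 °C] = -0.9300
  Pd branch = 1.77·Pd^0.52·e^(0.02·RH+f) = 39.82 μm/a
  Sd branch = 0.102·Sd^0.62·e^(0.033·RH+0.04·T) = 61.41 μm/a
  r_corr = 39.82 + 61.41 = 101.2 μm/a

r_corr = 101 μm/a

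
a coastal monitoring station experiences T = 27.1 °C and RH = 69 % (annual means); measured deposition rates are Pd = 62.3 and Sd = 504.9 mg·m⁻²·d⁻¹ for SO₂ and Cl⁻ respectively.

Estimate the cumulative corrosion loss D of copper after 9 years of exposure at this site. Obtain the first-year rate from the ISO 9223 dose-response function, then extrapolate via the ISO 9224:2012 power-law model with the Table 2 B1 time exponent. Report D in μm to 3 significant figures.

D(9) = 11.8 μm

copper: temperature factor f = -0.080·(17.1) = -1.3680
  Pd branch = 0.0053·Pd^0.26·e^(0.059·RH+f) = 0.2316 μm/a
  Sd branch = 0.01025·Sd^0.27·e^(0.036·RH+0.049·T) = 2.489 μm/a
  sum: 0.2316 + 2.489 → r_corr = 2.721 μm/a
Long-term exponent b (ISO 9224 Table 2, B1) = 0.667
  D(9) = 2.721 × 9^0.667 = 2.721 × 4.33 = 11.78 μm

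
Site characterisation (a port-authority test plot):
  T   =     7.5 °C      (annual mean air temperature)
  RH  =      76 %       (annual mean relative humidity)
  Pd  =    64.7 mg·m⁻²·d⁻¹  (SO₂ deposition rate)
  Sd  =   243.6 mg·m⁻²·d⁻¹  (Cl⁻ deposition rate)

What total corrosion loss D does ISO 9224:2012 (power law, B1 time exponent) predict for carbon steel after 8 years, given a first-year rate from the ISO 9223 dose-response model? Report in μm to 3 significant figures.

carbon steel: temperature factor f = +0.150·(-2.5) = -0.3750
  sulphur-dioxide contribution → 48.63 μm/a
  chloride contribution → 51.03 μm/a
  total first-year rate 99.66 μm/a
ISO 9224: D(t) = r_corr · t^b with b = 0.523 (carbon steel, B1)
  D(8) = 99.66 × 8^0.523 = 99.66 × 2.967 = 295.7 μm

D(8) = 296 μm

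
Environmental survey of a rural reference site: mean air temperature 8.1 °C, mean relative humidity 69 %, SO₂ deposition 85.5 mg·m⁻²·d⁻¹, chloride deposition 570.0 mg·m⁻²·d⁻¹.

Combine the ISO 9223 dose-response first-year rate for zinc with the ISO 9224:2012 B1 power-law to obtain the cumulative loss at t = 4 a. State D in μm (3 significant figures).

D(4) = 13.2 μm

zinc: T≤10 °C ⇒ hinge +0.038·(8.1−10) = -0.0722
  SO₂ term: 0.0129·85.5^0.44·exp(0.046·69-0.0722) = 2.031
  Sd branch = 0.0175·Sd^0.57·e^(0.008·RH+0.085·T) = 2.252 μm/a
  sum: 2.031 + 2.252 → r_corr = 4.283 μm/a
Long-term exponent b (ISO 9224 Table 2, B1) = 0.813
  D(4) = 4.283 × 4^0.813 = 4.283 × 3.087 = 13.22 μm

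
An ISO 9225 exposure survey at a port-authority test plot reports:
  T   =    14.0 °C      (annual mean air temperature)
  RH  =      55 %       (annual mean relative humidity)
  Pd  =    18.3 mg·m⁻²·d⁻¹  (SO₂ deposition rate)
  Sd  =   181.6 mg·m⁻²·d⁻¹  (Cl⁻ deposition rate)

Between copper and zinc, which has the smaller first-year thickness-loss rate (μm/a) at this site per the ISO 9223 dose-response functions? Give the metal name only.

copper: T>10 °C ⇒ hinge -0.080·(14.0−10) = -0.3200
  SO₂ term: 0.0053·18.3^0.26·exp(0.059·55-0.3200) = 0.2103
  Sd branch = 0.01025·Sd^0.27·e^(0.036·RH+0.049·T) = 0.6005 μm/a
  sum: 0.2103 + 0.6005 → r_corr = 0.8108 μm/a
zinc: T>10 °C ⇒ hinge -0.071·(14.0−10) = -0.2840
  SO₂ term: 0.0129·18.3^0.44·exp(0.046·55-0.2840) = 0.438
  Sd branch = 0.0175·Sd^0.57·e^(0.008·RH+0.085·T) = 1.732 μm/a
  sum: 0.438 + 1.732 → r_corr = 2.17 μm/a
Ordering by μm/a: zinc (2.17) > copper (0.811)

copper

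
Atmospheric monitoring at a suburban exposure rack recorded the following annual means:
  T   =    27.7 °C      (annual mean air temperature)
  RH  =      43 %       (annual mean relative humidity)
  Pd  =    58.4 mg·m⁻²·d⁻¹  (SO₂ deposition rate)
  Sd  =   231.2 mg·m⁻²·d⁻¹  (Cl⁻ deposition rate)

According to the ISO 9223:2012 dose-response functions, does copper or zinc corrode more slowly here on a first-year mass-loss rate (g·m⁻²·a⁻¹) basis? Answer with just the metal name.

copper: f(T) = -0.080·(T−10) [T>10 °C] = -1.4160
  SO₂ term: 0.0053·58.4^0.26·exp(0.059·43-1.4160) = 0.04682
  Sd branch = 0.01025·Sd^0.27·e^(0.036·RH+0.049·T) = 0.8142 μm/a
  sum: 0.04682 + 0.8142 → r_corr = 0.8611 μm/a
  mass loss = 0.8611 μm/a × 8.96 g/cm³ = 7.715 g·m⁻²·a⁻¹
zinc: T>10 °C ⇒ hinge -0.071·(27.7−10) = -1.2567
  Pd branch = 0.0129·Pd^0.44·e^(0.046·RH+f) = 0.1589 μm/a
  Sd branch = 0.0175·Sd^0.57·e^(0.008·RH+0.085·T) = 5.787 μm/a
  sum: 0.1589 + 5.787 → r_corr = 5.946 μm/a
  mass loss = 5.946 μm/a × 7.14 g/cm³ = 42.45 g·m⁻²·a⁻¹
Ordering by g·m⁻²·a⁻¹: zinc (42.5) > copper (7.72)

copper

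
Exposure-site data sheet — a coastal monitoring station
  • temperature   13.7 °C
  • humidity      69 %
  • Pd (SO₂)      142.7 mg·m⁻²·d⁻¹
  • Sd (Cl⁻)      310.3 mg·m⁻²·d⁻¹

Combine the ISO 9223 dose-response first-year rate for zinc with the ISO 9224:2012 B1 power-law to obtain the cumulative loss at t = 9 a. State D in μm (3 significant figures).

D(9) = 27.8 μm

zinc: f(T) = -0.071·(T−10) [T>10 °C] = -0.2627
  Pd branch = 0.0129·Pd^0.44·e^(0.046·RH+f) = 2.103 μm/a
  Cl⁻ term: 0.0175·310.3^0.57·exp(0.008·69+0.085·13.7) = 2.563
  sum: 2.103 + 2.563 → r_corr = 4.667 μm/a
ISO 9224: D(t) = r_corr · t^b with b = 0.813 (zinc, B1)
  D(9) = 4.667 × 9^0.813 = 4.667 × 5.968 = 27.85 μm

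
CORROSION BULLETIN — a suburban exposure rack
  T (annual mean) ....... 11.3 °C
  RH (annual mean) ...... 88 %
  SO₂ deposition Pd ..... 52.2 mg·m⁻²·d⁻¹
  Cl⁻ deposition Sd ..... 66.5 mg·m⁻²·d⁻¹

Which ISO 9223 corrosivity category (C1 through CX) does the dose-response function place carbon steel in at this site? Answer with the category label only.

carbon steel: T>10 °C ⇒ hinge -0.054·(11.3−10) = -0.0702
  Pd branch = 1.77·Pd^0.52·e^(0.02·RH+f) = 75 μm/a
  Cl⁻ term: 0.102·66.5^0.62·exp(0.033·88+0.04·11.3) = 39.47
  r_corr = 75 + 39.47 = 114.5 μm/a
ISO 9223 Table 2 (carbon steel): 80 < 114 ≤ 200 μm/a ⇒ C5

C5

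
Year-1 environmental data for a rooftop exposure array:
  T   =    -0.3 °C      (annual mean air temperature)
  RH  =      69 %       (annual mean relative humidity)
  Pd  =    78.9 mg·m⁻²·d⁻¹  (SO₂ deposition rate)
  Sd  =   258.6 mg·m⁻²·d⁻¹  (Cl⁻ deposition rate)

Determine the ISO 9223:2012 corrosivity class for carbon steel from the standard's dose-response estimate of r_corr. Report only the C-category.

C3

carbon steel: T≤10 °C ⇒ hinge +0.150·(-0.3−10) = -1.5450
  Pd branch = 1.77·Pd^0.52·e^(0.02·RH+f) = 14.55 μm/a
  Cl⁻ term: 0.102·258.6^0.62·exp(0.033·69+0.04·-0.3) = 30.77
  sum: 14.55 + 30.77 → r_corr = 45.32 μm/a
ISO 9223 Table 2 (carbon steel): 25 < 45.3 ≤ 50 μm/a ⇒ C3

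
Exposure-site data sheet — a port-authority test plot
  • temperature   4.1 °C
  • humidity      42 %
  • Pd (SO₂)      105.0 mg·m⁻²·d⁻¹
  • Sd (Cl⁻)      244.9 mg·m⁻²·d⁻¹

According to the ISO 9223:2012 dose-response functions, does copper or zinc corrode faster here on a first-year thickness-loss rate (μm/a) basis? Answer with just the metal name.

zinc

copper: f(T) = +0.126·(T−10) [T≤10 °C] = -0.7434
  sulphur-dioxide contribution → 0.1007 μm/a
  chloride contribution → 0.251 μm/a
  total first-year rate 0.3517 μm/a
zinc: temperature factor f = +0.038·(-5.9) = -0.2242
  sulphur-dioxide contribution → 0.5516 μm/a
  chloride contribution → 0.7981 μm/a
  total first-year rate 1.35 μm/a
Ordering by μm/a: zinc (1.35) > copper (0.352)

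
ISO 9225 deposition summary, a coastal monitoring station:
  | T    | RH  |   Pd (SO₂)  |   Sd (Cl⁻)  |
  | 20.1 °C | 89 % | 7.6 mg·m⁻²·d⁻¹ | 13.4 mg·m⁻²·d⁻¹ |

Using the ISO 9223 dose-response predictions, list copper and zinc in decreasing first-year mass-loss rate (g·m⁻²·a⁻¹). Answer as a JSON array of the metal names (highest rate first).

copper: temperature factor f = -0.080·(10.1) = -0.8080
  sulphur-dioxide contribution → 0.7636 μm/a
  chloride contribution → 1.362 μm/a
  total first-year rate 2.126 μm/a
  mass loss = 2.126 μm/a × 8.96 g/cm³ = 19.05 g·m⁻²·a⁻¹
zinc: f(T) = -0.071·(T−10) [T>10 °C] = -0.7171
  sulphur-dioxide contribution → 0.922 μm/a
  chloride contribution → 0.8644 μm/a
  ⇒ r_corr(zinc) = 1.786 μm/a
  mass loss = 1.786 μm/a × 7.14 g/cm³ = 12.75 g·m⁻²·a⁻¹
Ordering by g·m⁻²·a⁻¹: copper (19) > zinc (12.8)

["copper", "zinc"]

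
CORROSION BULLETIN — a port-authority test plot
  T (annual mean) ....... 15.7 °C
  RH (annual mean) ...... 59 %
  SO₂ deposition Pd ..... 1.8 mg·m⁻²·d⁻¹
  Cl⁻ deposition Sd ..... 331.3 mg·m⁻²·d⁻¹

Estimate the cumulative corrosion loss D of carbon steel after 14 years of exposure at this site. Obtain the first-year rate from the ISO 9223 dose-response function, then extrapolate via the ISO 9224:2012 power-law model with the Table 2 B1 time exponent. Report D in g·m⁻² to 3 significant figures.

D(14) = 1.71e+03 g·m⁻²

carbon steel: temperature factor f = -0.054·(5.7) = -0.3078
  sulphur-dioxide contribution → 5.748 μm/a
  chloride contribution → 48.92 μm/a
  ⇒ r_corr(carbon steel) = 54.66 μm/a
Long-term exponent b (ISO 9224 Table 2, B1) = 0.523
  D(14) = 54.66 × 14^0.523 = 54.66 × 3.976 = 217.3 μm
  Mass loss = 217.3 μm × 7.85 g/cm³ = 1706 g·m⁻²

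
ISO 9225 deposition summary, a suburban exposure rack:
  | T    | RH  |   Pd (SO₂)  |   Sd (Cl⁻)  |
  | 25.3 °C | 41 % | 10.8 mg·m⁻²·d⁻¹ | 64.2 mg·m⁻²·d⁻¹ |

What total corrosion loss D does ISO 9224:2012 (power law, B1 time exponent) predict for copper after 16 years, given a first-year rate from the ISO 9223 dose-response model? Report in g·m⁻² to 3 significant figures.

copper: f(T) = -0.080·(T−10) [T>10 °C] = -1.2240
  SO₂ term: 0.0053·10.8^0.26·exp(0.059·41-1.2240) = 0.0325
  Sd branch = 0.01025·Sd^0.27·e^(0.036·RH+0.049·T) = 0.4766 μm/a
  r_corr = 0.0325 + 0.4766 = 0.5091 μm/a
Long-term exponent b (ISO 9224 Table 2, B1) = 0.667
  D(16) = 0.5091 × 16^0.667 = 0.5091 × 6.355 = 3.236 μm
  Mass loss = 3.236 μm × 8.96 g/cm³ = 28.99 g·m⁻²

D(16) = 29.0 g·m⁻²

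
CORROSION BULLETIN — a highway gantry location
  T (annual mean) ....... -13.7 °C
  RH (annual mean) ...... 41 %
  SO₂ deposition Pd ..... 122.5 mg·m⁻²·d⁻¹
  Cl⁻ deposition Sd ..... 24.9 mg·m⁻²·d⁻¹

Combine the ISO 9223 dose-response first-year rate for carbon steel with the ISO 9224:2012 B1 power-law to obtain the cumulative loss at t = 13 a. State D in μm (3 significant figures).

D(13) = 11.8 μm

carbon steel: T≤10 °C ⇒ hinge +0.150·(-13.7−10) = -3.5550
  Pd branch = 1.77·Pd^0.52·e^(0.02·RH+f) = 1.4 μm/a
  Sd branch = 0.102·Sd^0.62·e^(0.033·RH+0.04·T) = 1.674 μm/a
  r_corr = 1.4 + 1.674 = 3.074 μm/a
Power-law: D(13) = r_corr · 13^0.523
  D(13) = 3.074 × 13^0.523 = 3.074 × 3.825 = 11.76 μm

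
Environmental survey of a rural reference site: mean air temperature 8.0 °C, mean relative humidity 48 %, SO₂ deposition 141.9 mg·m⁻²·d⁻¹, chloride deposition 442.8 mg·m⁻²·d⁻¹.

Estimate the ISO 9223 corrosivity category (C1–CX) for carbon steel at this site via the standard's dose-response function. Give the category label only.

C4

carbon steel: T≤10 °C ⇒ hinge +0.150·(8.0−10) = -0.3000
  SO₂ term: 1.77·141.9^0.52·exp(0.02·48-0.3000) = 45.04
  Cl⁻ term: 0.102·442.8^0.62·exp(0.033·48+0.04·8.0) = 29.93
  r_corr = 45.04 + 29.93 = 74.98 μm/a
Category bounds: 50…80 μm/a bracket r_corr ⇒ C4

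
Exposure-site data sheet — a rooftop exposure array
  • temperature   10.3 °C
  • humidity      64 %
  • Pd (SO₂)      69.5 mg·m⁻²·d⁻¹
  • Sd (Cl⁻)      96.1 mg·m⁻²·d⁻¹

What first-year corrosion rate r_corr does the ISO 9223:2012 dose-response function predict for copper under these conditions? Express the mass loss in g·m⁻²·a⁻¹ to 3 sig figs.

r_corr = 11.3 g·m⁻²·a⁻¹

copper: T>10 °C ⇒ hinge -0.080·(10.3−10) = -0.0240
  SO₂ term: 0.0053·69.5^0.26·exp(0.059·64-0.0240) = 0.6802
  Sd branch = 0.01025·Sd^0.27·e^(0.036·RH+0.049·T) = 0.5833 μm/a
  r_corr = 0.6802 + 0.5833 = 1.264 μm/a
Convert to mass loss: 1.264 μm/a × 8.96 g/cm³ = 11.32 g·m⁻²·a⁻¹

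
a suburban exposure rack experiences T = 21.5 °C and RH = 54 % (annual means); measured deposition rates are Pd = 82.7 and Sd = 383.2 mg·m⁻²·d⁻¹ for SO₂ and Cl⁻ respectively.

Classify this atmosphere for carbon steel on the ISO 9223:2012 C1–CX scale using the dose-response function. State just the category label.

carbon steel: f(T) = -0.054·(T−10) [T>10 °C] = -0.6210
  sulphur-dioxide contribution → 27.82 μm/a
  chloride contribution → 57.24 μm/a
  total first-year rate 85.07 μm/a
85.1 μm/a falls in (80, 200] for carbon steel → category C5

C5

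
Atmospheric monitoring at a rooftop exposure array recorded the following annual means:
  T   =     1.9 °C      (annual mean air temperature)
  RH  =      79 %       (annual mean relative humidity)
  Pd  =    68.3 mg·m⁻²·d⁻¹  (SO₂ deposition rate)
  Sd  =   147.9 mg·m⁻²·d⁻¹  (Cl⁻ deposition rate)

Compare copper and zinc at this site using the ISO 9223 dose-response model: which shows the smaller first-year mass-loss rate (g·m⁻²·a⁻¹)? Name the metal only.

copper: temperature factor f = +0.126·(-8.1) = -1.0206
  sulphur-dioxide contribution → 0.6057 μm/a
  chloride contribution → 0.745 μm/a
  ⇒ r_corr(copper) = 1.351 μm/a
  mass loss = 1.351 μm/a × 8.96 g/cm³ = 12.1 g·m⁻²·a⁻¹
zinc: f(T) = +0.038·(T−10) [T≤10 °C] = -0.3078
  sulphur-dioxide contribution → 2.303 μm/a
  chloride contribution → 0.6676 μm/a
  ⇒ r_corr(zinc) = 2.971 μm/a
  mass loss = 2.971 μm/a × 7.14 g/cm³ = 21.21 g·m⁻²·a⁻¹
Ordering by g·m⁻²·a⁻¹: zinc (21.2) > copper (12.1)

copper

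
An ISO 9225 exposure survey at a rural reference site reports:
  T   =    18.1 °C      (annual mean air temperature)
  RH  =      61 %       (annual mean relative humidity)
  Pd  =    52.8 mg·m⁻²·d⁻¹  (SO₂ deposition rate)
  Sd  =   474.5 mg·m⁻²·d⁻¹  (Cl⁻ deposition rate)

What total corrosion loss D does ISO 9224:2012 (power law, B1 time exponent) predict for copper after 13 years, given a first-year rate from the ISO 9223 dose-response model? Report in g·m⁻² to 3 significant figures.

copper: temperature factor f = -0.080·(8.1) = -0.6480
  sulphur-dioxide contribution → 0.2843 μm/a
  chloride contribution → 1.181 μm/a
  ⇒ r_corr(copper) = 1.465 μm/a
ISO 9224: D(t) = r_corr · t^b with b = 0.667 (copper, B1)
  D(13) = 1.465 × 13^0.667 = 1.465 × 5.534 = 8.107 μm
  Mass loss = 8.107 μm × 8.96 g/cm³ = 72.64 g·m⁻²

D(13) = 72.6 g·m⁻²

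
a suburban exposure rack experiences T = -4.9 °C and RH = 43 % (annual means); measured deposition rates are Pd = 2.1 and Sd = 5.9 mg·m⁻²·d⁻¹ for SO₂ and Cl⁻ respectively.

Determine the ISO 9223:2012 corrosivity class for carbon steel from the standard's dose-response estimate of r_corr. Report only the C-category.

C2

carbon steel: f(T) = +0.150·(T−10) [T≤10 °C] = -2.2350
  sulphur-dioxide contribution → 0.6582 μm/a
  chloride contribution → 1.042 μm/a
  ⇒ r_corr(carbon steel) = 1.7 μm/a
Category bounds: 1.3…25 μm/a bracket r_corr ⇒ C2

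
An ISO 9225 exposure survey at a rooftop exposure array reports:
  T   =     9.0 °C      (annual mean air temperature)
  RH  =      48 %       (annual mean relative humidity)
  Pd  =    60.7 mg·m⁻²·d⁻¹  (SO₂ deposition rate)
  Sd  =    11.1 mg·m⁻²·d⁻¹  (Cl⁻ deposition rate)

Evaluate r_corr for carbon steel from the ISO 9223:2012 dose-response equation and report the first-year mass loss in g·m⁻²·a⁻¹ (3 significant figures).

r_corr = 289 g·m⁻²·a⁻¹

carbon steel: f(T) = +0.150·(T−10) [T≤10 °C] = -0.1500
  Pd branch = 1.77·Pd^0.52·e^(0.02·RH+f) = 33.65 μm/a
  Sd branch = 0.102·Sd^0.62·e^(0.033·RH+0.04·T) = 3.169 μm/a
  sum: 33.65 + 3.169 → r_corr = 36.82 μm/a
Convert to mass loss: 36.82 μm/a × 7.85 g/cm³ = 289 g·m⁻²·a⁻¹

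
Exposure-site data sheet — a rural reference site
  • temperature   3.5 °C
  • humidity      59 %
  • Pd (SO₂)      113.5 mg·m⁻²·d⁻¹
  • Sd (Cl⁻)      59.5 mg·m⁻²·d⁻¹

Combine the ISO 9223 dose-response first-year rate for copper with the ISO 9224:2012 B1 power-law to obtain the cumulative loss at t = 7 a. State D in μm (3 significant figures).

copper: f(T) = +0.126·(T−10) [T≤10 °C] = -0.8190
  sulphur-dioxide contribution → 0.2598 μm/a
  chloride contribution → 0.3067 μm/a
  total first-year rate 0.5666 μm/a
Long-term exponent b (ISO 9224 Table 2, B1) = 0.667
  D(7) = 0.5666 × 7^0.667 = 0.5666 × 3.662 = 2.075 μm

D(7) = 2.07 μm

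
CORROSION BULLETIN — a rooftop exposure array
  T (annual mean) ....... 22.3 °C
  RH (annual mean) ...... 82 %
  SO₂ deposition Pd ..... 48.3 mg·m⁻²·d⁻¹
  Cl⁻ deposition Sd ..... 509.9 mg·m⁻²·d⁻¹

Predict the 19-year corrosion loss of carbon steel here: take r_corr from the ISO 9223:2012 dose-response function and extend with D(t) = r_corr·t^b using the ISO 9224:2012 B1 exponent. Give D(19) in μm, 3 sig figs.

carbon steel: T>10 °C ⇒ hinge -0.054·(22.3−10) = -0.6642
  SO₂ term: 1.77·48.3^0.52·exp(0.02·82-0.6642) = 35.27
  Cl⁻ term: 0.102·509.9^0.62·exp(0.033·82+0.04·22.3) = 177.8
  sum: 35.27 + 177.8 → r_corr = 213 μm/a
ISO 9224: D(t) = r_corr · t^b with b = 0.523 (carbon steel, B1)
  D(19) = 213 × 19^0.523 = 213 × 4.664 = 993.6 μm

D(19) = 994 μm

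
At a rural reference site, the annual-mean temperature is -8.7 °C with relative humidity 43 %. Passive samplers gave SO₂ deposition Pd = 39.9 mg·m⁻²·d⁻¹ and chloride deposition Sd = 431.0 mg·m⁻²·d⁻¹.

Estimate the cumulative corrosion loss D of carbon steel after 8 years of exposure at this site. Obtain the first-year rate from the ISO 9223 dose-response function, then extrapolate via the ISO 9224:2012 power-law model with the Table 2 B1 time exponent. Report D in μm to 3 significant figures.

carbon steel: temperature factor f = +0.150·(-18.7) = -2.8050
  SO₂ term: 1.77·39.9^0.52·exp(0.02·43-2.8050) = 1.721
  Sd branch = 0.102·Sd^0.62·e^(0.033·RH+0.04·T) = 12.8 μm/a
  r_corr = 1.721 + 12.8 = 14.52 μm/a
Long-term exponent b (ISO 9224 Table 2, B1) = 0.523
  D(8) = 14.52 × 8^0.523 = 14.52 × 2.967 = 43.07 μm

D(8) = 43.1 μm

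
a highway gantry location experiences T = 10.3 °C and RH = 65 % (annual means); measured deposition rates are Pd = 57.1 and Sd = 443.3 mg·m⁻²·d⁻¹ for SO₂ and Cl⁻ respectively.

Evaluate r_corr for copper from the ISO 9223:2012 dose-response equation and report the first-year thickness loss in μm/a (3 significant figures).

r_corr = 1.60 μm/a

copper: T>10 °C ⇒ hinge -0.080·(10.3−10) = -0.0240
  sulphur-dioxide contribution → 0.6856 μm/a
  chloride contribution → 0.9136 μm/a
  ⇒ r_corr(copper) = 1.599 μm/a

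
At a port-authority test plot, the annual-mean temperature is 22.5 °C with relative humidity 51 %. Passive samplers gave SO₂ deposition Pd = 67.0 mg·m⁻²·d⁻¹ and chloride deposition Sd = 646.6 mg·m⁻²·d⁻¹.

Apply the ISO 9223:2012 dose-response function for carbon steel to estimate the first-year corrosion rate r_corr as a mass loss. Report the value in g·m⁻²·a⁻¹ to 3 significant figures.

carbon steel: f(T) = -0.054·(T−10) [T>10 °C] = -0.6750
  sulphur-dioxide contribution → 22.25 μm/a
  chloride contribution → 74.64 μm/a
  total first-year rate 96.89 μm/a
Convert to mass loss: 96.89 μm/a × 7.85 g/cm³ = 760.6 g·m⁻²·a⁻¹

r_corr = 761 g·m⁻²·a⁻¹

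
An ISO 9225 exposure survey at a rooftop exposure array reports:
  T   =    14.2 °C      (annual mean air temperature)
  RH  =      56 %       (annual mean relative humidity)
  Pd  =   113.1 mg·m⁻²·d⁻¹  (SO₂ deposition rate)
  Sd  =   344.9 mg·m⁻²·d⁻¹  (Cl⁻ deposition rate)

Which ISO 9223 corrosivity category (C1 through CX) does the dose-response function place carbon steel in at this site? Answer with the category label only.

carbon steel: temperature factor f = -0.054·(4.2) = -0.2268
  Pd branch = 1.77·Pd^0.52·e^(0.02·RH+f) = 50.55 μm/a
  Sd branch = 0.102·Sd^0.62·e^(0.033·RH+0.04·T) = 42.78 μm/a
  sum: 50.55 + 42.78 → r_corr = 93.32 μm/a
93.3 μm/a falls in (80, 200] for carbon steel → category C5

C5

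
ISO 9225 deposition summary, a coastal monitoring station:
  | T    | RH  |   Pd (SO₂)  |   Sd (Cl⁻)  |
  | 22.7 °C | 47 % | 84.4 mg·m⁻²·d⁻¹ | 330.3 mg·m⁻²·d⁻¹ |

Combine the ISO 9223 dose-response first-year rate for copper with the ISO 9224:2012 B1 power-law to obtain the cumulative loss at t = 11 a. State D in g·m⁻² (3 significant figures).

copper: temperature factor f = -0.080·(12.7) = -1.0160
  sulphur-dioxide contribution → 0.09732 μm/a
  chloride contribution → 0.8104 μm/a
  ⇒ r_corr(copper) = 0.9078 μm/a
Long-term exponent b (ISO 9224 Table 2, B1) = 0.667
  D(11) = 0.9078 × 11^0.667 = 0.9078 × 4.95 = 4.493 μm
  Mass loss = 4.493 μm × 8.96 g/cm³ = 40.26 g·m⁻²

D(11) = 40.3 g·m⁻²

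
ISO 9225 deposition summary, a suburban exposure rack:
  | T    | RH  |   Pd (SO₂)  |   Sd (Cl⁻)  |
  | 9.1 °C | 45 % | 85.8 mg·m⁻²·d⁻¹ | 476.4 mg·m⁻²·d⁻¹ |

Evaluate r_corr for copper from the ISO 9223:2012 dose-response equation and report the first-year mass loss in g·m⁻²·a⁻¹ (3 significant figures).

copper: T≤10 °C ⇒ hinge +0.126·(9.1−10) = -0.1134
  sulphur-dioxide contribution → 0.2142 μm/a
  chloride contribution → 0.4275 μm/a
  total first-year rate 0.6417 μm/a
Convert to mass loss: 0.6417 μm/a × 8.96 g/cm³ = 5.75 g·m⁻²·a⁻¹

r_corr = 5.75 g·m⁻²·a⁻¹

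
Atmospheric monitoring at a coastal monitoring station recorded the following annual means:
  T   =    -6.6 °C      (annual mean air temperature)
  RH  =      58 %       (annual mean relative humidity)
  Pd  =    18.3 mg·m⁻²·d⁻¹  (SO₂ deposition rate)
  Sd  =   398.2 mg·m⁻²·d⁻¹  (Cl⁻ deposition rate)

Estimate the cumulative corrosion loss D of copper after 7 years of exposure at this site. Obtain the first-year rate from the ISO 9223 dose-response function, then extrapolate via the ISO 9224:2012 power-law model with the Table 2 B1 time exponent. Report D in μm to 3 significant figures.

D(7) = 1.26 μm

copper: T≤10 °C ⇒ hinge +0.126·(-6.6−10) = -2.0916
  SO₂ term: 0.0053·18.3^0.26·exp(0.059·58-2.0916) = 0.04269
  Sd branch = 0.01025·Sd^0.27·e^(0.036·RH+0.049·T) = 0.3014 μm/a
  r_corr = 0.04269 + 0.3014 = 0.3441 μm/a
Long-term exponent b (ISO 9224 Table 2, B1) = 0.667
  D(7) = 0.3441 × 7^0.667 = 0.3441 × 3.662 = 1.26 μm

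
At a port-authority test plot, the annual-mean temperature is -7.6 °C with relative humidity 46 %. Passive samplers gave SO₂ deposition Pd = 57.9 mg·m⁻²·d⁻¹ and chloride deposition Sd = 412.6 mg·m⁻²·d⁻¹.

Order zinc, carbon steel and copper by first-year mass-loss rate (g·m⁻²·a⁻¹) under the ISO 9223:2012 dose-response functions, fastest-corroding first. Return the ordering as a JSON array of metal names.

["carbon steel", "zinc", "copper"]

zinc: T≤10 °C ⇒ hinge +0.038·(-7.6−10) = -0.6688
  SO₂ term: 0.0129·57.9^0.44·exp(0.046·46-0.6688) = 0.3271
  Cl⁻ term: 0.0175·412.6^0.57·exp(0.008·46+0.085·-7.6) = 0.4104
  sum: 0.3271 + 0.4104 → r_corr = 0.7375 μm/a
  mass loss = 0.7375 μm/a × 7.14 g/cm³ = 5.265 g·m⁻²·a⁻¹
carbon steel: temperature factor f = +0.150·(-17.6) = -2.6400
  Pd branch = 1.77·Pd^0.52·e^(0.02·RH+f) = 2.616 μm/a
  Cl⁻ term: 0.102·412.6^0.62·exp(0.033·46+0.04·-7.6) = 14.37
  r_corr = 2.616 + 14.37 = 16.99 μm/a
  mass loss = 16.99 μm/a × 7.85 g/cm³ = 133.3 g·m⁻²·a⁻¹
copper: T≤10 °C ⇒ hinge +0.126·(-7.6−10) = -2.2176
  Pd branch = 0.0053·Pd^0.26·e^(0.059·RH+f) = 0.02501 μm/a
  Sd branch = 0.01025·Sd^0.27·e^(0.036·RH+0.049·T) = 0.1881 μm/a
  sum: 0.02501 + 0.1881 → r_corr = 0.2131 μm/a
  mass loss = 0.2131 μm/a × 8.96 g/cm³ = 1.909 g·m⁻²·a⁻¹
Ordering by g·m⁻²·a⁻¹: carbon steel (133) > zinc (5.27) > copper (1.91)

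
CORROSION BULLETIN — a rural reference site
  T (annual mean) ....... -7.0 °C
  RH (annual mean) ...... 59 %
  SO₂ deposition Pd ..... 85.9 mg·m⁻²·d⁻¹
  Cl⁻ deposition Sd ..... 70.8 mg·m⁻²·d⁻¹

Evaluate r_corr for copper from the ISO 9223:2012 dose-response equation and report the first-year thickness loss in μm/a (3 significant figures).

r_corr = 0.257 μm/a

copper: temperature factor f = +0.126·(-17.0) = -2.1420
  Pd branch = 0.0053·Pd^0.26·e^(0.059·RH+f) = 0.06436 μm/a
  Sd branch = 0.01025·Sd^0.27·e^(0.036·RH+0.049·T) = 0.1922 μm/a
  sum: 0.06436 + 0.1922 → r_corr = 0.2565 μm/a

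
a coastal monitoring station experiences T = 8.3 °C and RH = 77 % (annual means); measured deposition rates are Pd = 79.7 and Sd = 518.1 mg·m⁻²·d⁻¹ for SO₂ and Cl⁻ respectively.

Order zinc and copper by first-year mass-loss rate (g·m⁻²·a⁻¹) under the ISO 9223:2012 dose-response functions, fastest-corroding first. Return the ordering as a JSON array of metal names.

zinc: temperature factor f = +0.038·(-1.7) = -0.0646
  sulphur-dioxide contribution → 2.867 μm/a
  chloride contribution → 2.313 μm/a
  ⇒ r_corr(zinc) = 5.18 μm/a
  mass loss = 5.18 μm/a × 7.14 g/cm³ = 36.99 g·m⁻²·a⁻¹
copper: temperature factor f = +0.126·(-1.7) = -0.2142
  sulphur-dioxide contribution → 1.255 μm/a
  chloride contribution → 1.331 μm/a
  ⇒ r_corr(copper) = 2.586 μm/a
  mass loss = 2.586 μm/a × 8.96 g/cm³ = 23.17 g·m⁻²·a⁻¹
Ordering by g·m⁻²·a⁻¹: zinc (37) > copper (23.2)

["zinc", "copper"]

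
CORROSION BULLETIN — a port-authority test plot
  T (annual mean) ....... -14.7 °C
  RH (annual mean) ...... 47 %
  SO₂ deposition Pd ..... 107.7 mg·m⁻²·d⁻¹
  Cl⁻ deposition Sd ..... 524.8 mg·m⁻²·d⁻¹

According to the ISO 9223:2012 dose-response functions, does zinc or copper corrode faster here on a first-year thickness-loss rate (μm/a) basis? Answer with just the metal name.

zinc

zinc: T≤10 °C ⇒ hinge +0.038·(-14.7−10) = -0.9386
  SO₂ term: 0.0129·107.7^0.44·exp(0.046·47-0.9386) = 0.3436
  Cl⁻ term: 0.0175·524.8^0.57·exp(0.008·47+0.085·-14.7) = 0.2595
  sum: 0.3436 + 0.2595 → r_corr = 0.6031 μm/a
copper: f(T) = +0.126·(T−10) [T≤10 °C] = -3.1122
  Pd branch = 0.0053·Pd^0.26·e^(0.059·RH+f) = 0.01274 μm/a
  Cl⁻ term: 0.01025·524.8^0.27·exp(0.036·47+0.049·-14.7) = 0.1469
  r_corr = 0.01274 + 0.1469 = 0.1597 μm/a
Ordering by μm/a: zinc (0.603) > copper (0.16)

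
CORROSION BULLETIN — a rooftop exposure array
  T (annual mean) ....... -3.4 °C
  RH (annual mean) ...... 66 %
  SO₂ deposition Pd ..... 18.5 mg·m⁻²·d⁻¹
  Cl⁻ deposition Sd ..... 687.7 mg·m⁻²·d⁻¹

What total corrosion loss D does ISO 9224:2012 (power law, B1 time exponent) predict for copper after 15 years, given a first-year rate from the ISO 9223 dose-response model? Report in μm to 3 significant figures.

copper: f(T) = +0.126·(T−10) [T≤10 °C] = -1.6884
  SO₂ term: 0.0053·18.5^0.26·exp(0.059·66-1.6884) = 0.1027
  Sd branch = 0.01025·Sd^0.27·e^(0.036·RH+0.049·T) = 0.5449 μm/a
  r_corr = 0.1027 + 0.5449 = 0.6477 μm/a
Power-law: D(15) = r_corr · 15^0.667
  D(15) = 0.6477 × 15^0.667 = 0.6477 × 6.088 = 3.943 μm

D(15) = 3.94 μm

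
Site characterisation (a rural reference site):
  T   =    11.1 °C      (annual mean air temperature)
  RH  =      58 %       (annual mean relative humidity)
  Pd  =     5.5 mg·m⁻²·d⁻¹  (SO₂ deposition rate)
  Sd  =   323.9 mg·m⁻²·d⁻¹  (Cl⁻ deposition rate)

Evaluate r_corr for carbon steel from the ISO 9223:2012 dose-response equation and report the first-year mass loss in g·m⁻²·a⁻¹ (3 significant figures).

r_corr = 406 g·m⁻²·a⁻¹

carbon steel: f(T) = -0.054·(T−10) [T>10 °C] = -0.0594
  sulphur-dioxide contribution → 12.91 μm/a
  chloride contribution → 38.83 μm/a
  ⇒ r_corr(carbon steel) = 51.74 μm/a
Convert to mass loss: 51.74 μm/a × 7.85 g/cm³ = 406.1 g·m⁻²·a⁻¹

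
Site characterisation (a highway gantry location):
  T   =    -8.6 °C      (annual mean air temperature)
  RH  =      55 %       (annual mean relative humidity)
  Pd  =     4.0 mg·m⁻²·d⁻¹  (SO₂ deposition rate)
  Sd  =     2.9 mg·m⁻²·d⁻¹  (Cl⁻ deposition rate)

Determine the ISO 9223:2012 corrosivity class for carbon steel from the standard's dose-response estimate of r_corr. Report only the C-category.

C2

carbon steel: T≤10 °C ⇒ hinge +0.150·(-8.6−10) = -2.7900
  sulphur-dioxide contribution → 0.6716 μm/a
  chloride contribution → 0.8593 μm/a
  ⇒ r_corr(carbon steel) = 1.531 μm/a
Category bounds: 1.3…25 μm/a bracket r_corr ⇒ C2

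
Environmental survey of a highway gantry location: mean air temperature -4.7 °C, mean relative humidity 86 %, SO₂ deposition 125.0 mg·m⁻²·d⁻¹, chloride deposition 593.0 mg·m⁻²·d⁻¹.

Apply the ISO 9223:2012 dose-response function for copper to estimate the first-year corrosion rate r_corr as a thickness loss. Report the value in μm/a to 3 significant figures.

r_corr = 1.48 μm/a

copper: temperature factor f = +0.126·(-14.7) = -1.8522
  SO₂ term: 0.0053·125.0^0.26·exp(0.059·86-1.8522) = 0.4663
  Sd branch = 0.01025·Sd^0.27·e^(0.036·RH+0.049·T) = 1.009 μm/a
  r_corr = 0.4663 + 1.009 = 1.476 μm/a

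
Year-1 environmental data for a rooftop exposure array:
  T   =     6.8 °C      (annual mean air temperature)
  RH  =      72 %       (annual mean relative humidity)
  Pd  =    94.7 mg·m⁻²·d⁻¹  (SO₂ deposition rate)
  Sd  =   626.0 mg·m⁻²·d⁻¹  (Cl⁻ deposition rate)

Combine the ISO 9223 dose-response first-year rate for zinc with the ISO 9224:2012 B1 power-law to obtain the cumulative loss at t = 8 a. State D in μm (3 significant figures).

D(8) = 24.4 μm

zinc: T≤10 °C ⇒ hinge +0.038·(6.8−10) = -0.1216
  sulphur-dioxide contribution → 2.321 μm/a
  chloride contribution → 2.179 μm/a
  ⇒ r_corr(zinc) = 4.5 μm/a
Power-law: D(8) = r_corr · 8^0.813
  D(8) = 4.5 × 8^0.813 = 4.5 × 5.423 = 24.4 μm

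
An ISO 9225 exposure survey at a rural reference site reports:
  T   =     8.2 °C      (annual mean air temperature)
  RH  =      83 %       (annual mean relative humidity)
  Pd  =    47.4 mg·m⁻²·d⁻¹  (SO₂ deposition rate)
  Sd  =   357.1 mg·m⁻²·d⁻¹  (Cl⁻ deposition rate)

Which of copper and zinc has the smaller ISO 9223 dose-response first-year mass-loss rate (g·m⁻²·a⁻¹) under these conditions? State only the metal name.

copper

copper: f(T) = +0.126·(T−10) [T≤10 °C] = -0.2268
  sulphur-dioxide contribution → 1.542 μm/a
  chloride contribution → 1.486 μm/a
  ⇒ r_corr(copper) = 3.029 μm/a
  mass loss = 3.029 μm/a × 8.96 g/cm³ = 27.14 g·m⁻²·a⁻¹
zinc: T≤10 °C ⇒ hinge +0.038·(8.2−10) = -0.0684
  sulphur-dioxide contribution → 2.995 μm/a
  chloride contribution → 1.946 μm/a
  total first-year rate 4.941 μm/a
  mass loss = 4.941 μm/a × 7.14 g/cm³ = 35.28 g·m⁻²·a⁻¹
Ordering by g·m⁻²·a⁻¹: zinc (35.3) > copper (27.1)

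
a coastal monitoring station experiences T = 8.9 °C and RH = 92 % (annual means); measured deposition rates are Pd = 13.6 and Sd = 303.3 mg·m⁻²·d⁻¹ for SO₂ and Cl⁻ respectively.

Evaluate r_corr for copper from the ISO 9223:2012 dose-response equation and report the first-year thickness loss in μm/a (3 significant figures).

copper: temperature factor f = +0.126·(-1.1) = -0.1386
  Pd branch = 0.0053·Pd^0.26·e^(0.059·RH+f) = 2.071 μm/a
  Sd branch = 0.01025·Sd^0.27·e^(0.036·RH+0.049·T) = 2.035 μm/a
  r_corr = 2.071 + 2.035 = 4.106 μm/a

r_corr = 4.11 μm/a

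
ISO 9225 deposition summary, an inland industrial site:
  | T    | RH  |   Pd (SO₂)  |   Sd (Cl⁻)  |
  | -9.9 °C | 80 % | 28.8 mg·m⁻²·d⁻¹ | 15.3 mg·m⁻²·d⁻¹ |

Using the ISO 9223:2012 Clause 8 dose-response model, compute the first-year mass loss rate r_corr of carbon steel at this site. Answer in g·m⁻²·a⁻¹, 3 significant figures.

r_corr = 60.9 g·m⁻²·a⁻¹

carbon steel: temperature factor f = +0.150·(-19.9) = -2.9850
  SO₂ term: 1.77·28.8^0.52·exp(0.02·80-2.9850) = 2.543
  Cl⁻ term: 0.102·15.3^0.62·exp(0.033·80+0.04·-9.9) = 5.22
  r_corr = 2.543 + 5.22 = 7.763 μm/a
Convert to mass loss: 7.763 μm/a × 7.85 g/cm³ = 60.94 g·m⁻²·a⁻¹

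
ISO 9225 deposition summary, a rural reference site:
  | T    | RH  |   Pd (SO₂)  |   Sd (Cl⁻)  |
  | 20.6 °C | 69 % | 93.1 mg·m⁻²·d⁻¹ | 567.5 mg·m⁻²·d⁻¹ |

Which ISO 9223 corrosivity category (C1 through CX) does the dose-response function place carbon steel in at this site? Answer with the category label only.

C5

carbon steel: T>10 °C ⇒ hinge -0.054·(20.6−10) = -0.5724
  SO₂ term: 1.77·93.1^0.52·exp(0.02·69-0.5724) = 41.93
  Cl⁻ term: 0.102·567.5^0.62·exp(0.033·69+0.04·20.6) = 115.6
  sum: 41.93 + 115.6 → r_corr = 157.5 μm/a
ISO 9223 Table 2 (carbon steel): 80 < 157 ≤ 200 μm/a ⇒ C5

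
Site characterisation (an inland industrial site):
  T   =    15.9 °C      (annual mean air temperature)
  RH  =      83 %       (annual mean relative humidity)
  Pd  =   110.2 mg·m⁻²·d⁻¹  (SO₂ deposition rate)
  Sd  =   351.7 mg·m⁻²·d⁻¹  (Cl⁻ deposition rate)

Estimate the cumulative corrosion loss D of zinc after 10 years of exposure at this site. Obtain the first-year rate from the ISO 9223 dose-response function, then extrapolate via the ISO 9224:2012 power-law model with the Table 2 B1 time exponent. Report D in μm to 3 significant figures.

zinc: T>10 °C ⇒ hinge -0.071·(15.9−10) = -0.4189
  Pd branch = 0.0129·Pd^0.44·e^(0.046·RH+f) = 3.057 μm/a
  Sd branch = 0.0175·Sd^0.57·e^(0.008·RH+0.085·T) = 3.713 μm/a
  r_corr = 3.057 + 3.713 = 6.77 μm/a
Power-law: D(10) = r_corr · 10^0.813
  D(10) = 6.77 × 10^0.813 = 6.77 × 6.501 = 44.01 μm

D(10) = 44.0 μm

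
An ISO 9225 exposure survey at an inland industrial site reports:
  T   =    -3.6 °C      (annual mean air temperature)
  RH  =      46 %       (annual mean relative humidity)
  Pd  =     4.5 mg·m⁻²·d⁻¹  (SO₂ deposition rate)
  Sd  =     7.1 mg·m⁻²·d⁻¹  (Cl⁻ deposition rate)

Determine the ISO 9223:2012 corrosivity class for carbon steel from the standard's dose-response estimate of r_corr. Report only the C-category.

carbon steel: f(T) = +0.150·(T−10) [T≤10 °C] = -2.0400
  sulphur-dioxide contribution → 1.263 μm/a
  chloride contribution → 1.359 μm/a
  total first-year rate 2.621 μm/a
2.62 μm/a falls in (1.3, 25] for carbon steel → category C2

C2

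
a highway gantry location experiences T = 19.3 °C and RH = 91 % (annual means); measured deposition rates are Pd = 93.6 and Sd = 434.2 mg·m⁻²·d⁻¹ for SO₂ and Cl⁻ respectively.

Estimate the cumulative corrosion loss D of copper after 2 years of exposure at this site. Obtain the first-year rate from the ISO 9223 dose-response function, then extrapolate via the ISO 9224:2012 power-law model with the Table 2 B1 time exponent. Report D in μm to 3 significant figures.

D(2) = 8.51 μm

copper: T>10 °C ⇒ hinge -0.080·(19.3−10) = -0.7440
  SO₂ term: 0.0053·93.6^0.26·exp(0.059·91-0.7440) = 1.76
  Cl⁻ term: 0.01025·434.2^0.27·exp(0.036·91+0.049·19.3) = 3.6
  r_corr = 1.76 + 3.6 = 5.36 μm/a
ISO 9224: D(t) = r_corr · t^b with b = 0.667 (copper, B1)
  D(2) = 5.36 × 2^0.667 = 5.36 × 1.588 = 8.511 μm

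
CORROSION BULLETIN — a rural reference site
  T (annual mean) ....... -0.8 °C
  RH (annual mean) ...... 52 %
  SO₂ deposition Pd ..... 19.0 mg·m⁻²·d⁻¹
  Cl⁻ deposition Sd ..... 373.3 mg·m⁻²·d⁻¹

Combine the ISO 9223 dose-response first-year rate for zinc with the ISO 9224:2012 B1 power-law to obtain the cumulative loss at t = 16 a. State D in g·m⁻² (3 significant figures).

zinc: f(T) = +0.038·(T−10) [T≤10 °C] = -0.4104
  sulphur-dioxide contribution → 0.3419 μm/a
  chloride contribution → 0.7248 μm/a
  total first-year rate 1.067 μm/a
Power-law: D(16) = r_corr · 16^0.813
  D(16) = 1.067 × 16^0.813 = 1.067 × 9.527 = 10.16 μm
  Mass loss = 10.16 μm × 7.14 g/cm³ = 72.56 g·m⁻²

D(16) = 72.6 g·m⁻²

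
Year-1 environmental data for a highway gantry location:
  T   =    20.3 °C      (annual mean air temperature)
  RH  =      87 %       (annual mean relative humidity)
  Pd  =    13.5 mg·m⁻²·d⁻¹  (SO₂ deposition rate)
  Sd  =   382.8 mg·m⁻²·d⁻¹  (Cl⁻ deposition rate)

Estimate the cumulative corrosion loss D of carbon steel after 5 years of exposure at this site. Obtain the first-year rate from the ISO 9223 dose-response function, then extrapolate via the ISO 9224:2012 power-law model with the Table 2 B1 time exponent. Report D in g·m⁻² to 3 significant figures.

D(5) = 3.36e+03 g·m⁻²

carbon steel: T>10 °C ⇒ hinge -0.054·(20.3−10) = -0.5562
  SO₂ term: 1.77·13.5^0.52·exp(0.02·87-0.5562) = 22.38
  Cl⁻ term: 0.102·382.8^0.62·exp(0.033·87+0.04·20.3) = 162
  r_corr = 22.38 + 162 = 184.4 μm/a
ISO 9224: D(t) = r_corr · t^b with b = 0.523 (carbon steel, B1)
  D(5) = 184.4 × 5^0.523 = 184.4 × 2.32 = 427.9 μm
  Mass loss = 427.9 μm × 7.85 g/cm³ = 3359 g·m⁻²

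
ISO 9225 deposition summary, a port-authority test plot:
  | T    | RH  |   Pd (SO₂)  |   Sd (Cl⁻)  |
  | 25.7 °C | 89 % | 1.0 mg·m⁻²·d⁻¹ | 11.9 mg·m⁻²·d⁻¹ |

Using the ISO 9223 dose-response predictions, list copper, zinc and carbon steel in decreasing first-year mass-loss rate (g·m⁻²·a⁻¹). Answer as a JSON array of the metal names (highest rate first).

["carbon steel", "copper", "zinc"]

copper: temperature factor f = -0.080·(15.7) = -1.2560
  Pd branch = 0.0053·Pd^0.26·e^(0.059·RH+f) = 0.2879 μm/a
  Sd branch = 0.01025·Sd^0.27·e^(0.036·RH+0.049·T) = 1.736 μm/a
  sum: 0.2879 + 1.736 → r_corr = 2.024 μm/a
  mass loss = 2.024 μm/a × 8.96 g/cm³ = 18.13 g·m⁻²·a⁻¹
zinc: T>10 °C ⇒ hinge -0.071·(25.7−10) = -1.1147
  SO₂ term: 0.0129·1.0^0.44·exp(0.046·89-1.1147) = 0.2538
  Sd branch = 0.0175·Sd^0.57·e^(0.008·RH+0.085·T) = 1.3 μm/a
  r_corr = 0.2538 + 1.3 = 1.554 μm/a
  mass loss = 1.554 μm/a × 7.14 g/cm³ = 11.1 g·m⁻²·a⁻¹
carbon steel: temperature factor f = -0.054·(15.7) = -0.8478
  Pd branch = 1.77·Pd^0.52·e^(0.02·RH+f) = 4.496 μm/a
  Sd branch = 0.102·Sd^0.62·e^(0.033·RH+0.04·T) = 24.97 μm/a
  r_corr = 4.496 + 24.97 = 29.47 μm/a
  mass loss = 29.47 μm/a × 7.85 g/cm³ = 231.3 g·m⁻²·a⁻¹
Ordering by g·m⁻²·a⁻¹: carbon steel (231) > copper (18.1) > zinc (11.1)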